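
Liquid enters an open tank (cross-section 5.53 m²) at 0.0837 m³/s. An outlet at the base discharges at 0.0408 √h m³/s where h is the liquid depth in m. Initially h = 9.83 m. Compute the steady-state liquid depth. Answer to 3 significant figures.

4.21 m

Volume balance on the tank: A dh/dt = Q_in − 0.0408 √h. At steady state dh/dt = 0:
Q_in = 0.0408 √h_ss ⇒ √h_ss = 0.0837/0.0408 = 2.0515.
h_ss = 2.0515² = 4.2085 m. (Since h₀ = 9.83 m > h_ss, the level will fall toward this value.)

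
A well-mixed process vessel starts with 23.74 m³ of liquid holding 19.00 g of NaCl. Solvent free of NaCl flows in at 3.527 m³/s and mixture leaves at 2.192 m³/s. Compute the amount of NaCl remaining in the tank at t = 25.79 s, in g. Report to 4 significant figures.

4.362 g

Total volume: dV/dt = Q_in − Q_out = 1.33500 m³/s, so V(t) = 23.74 + 1.33500 t and V(25.79) = 58.1696 m³.
Species balance (pure solvent in): dm/dt = −Q_out · m/V(t).
dm/m = −Q_out dt/(V₀ + 1.33500 t); integrating gives ln(m/m₀) = −(Q_out/(Q_in−Q_out)) ln(V/V₀).
m = m₀ (V₀/V)^(Q_out/(Q_in−Q_out)) = 19.00 × (23.74/58.1696)^(1.64195) = 4.36196 g.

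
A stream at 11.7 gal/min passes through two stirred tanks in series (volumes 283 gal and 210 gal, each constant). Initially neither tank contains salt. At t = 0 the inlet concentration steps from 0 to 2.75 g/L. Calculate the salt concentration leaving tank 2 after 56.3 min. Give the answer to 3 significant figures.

Time constants: τᵢ = Vᵢ/Q for each well-mixed tank.
τ₁ = 283/11.7 = 24.188 min; τ₂ = 210/11.7 = 17.949 min.
Tank 1: C₁ = C_in(1 − e^(−t/τ₁)). Tank 2 (τ₁ ≠ τ₂): C₂ = C_in[1 − (τ₁ e^(−t/τ₁) − τ₂ e^(−t/τ₂))/(τ₁ − τ₂)].
At t = 56.3: e^(−t/τ₁) = 0.097530, e^(−t/τ₂) = 0.043425.
C₂ = 2.75·[1 − (24.188·0.097530 − 17.949·0.043425)/(6.2393)] = 2.75·0.74683 = 2.0538 g/L.

2.05 g/L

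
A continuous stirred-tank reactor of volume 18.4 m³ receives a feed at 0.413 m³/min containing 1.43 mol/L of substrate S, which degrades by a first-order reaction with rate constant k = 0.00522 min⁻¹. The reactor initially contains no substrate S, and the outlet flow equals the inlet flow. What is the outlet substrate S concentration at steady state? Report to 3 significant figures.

1.16 mol/L

Species balance: V dC/dt = Q C_in − Q C − k V C.
Steady state (dC/dt = 0): C_ss = Q C_in/(Q + kV) = C_in/(1 + kV/Q).
C_ss = 0.413·1.43/(0.413 + 0.00522·18.4) = 0.59059/0.50905 = 1.1602 mol/L.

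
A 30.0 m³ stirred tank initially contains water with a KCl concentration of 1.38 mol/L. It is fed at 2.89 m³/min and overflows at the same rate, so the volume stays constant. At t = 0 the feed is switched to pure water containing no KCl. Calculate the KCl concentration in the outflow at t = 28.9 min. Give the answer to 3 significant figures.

0.0853 mol/L

Accumulation = in − out for the solute gives V dC/dt = Q(C_in − C).
Time constant τ = V/Q = 30.0/2.89 = 10.381 min.
This is linear first-order; C(t) = C_in + (C₀ − C_in) e^(−t/τ).
C(28.9) = 0 + (1.38 − 0)·e^(−28.9/10.381) = 0 + (1.3800)·0.061789 = 0.085269 mol/L.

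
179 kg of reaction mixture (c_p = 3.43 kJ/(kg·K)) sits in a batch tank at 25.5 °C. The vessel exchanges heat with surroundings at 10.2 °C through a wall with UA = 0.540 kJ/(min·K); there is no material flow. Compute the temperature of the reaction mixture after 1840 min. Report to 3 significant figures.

M c_p dT/dt = −UA(T − T_amb).
dT/dt = (T_ss − T)/τ with T_ss = T_amb = 10.200 °C, τ = M c_p/UA = 179·3.43/0.540 = 1137.0 min.
Solution: T(t) = T_ss + (T₀ − T_ss) e^(−t/τ).
T(1840) = 10.200 + (15.300)·0.19823 = 13.233 °C.

13.2 °C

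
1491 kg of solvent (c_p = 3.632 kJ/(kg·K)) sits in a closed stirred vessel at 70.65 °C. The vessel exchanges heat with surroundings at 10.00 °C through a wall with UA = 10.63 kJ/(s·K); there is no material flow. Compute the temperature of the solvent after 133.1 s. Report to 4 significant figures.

Unsteady energy balance on the tank contents: M c_p dT/dt = −UA(T − T_amb).
dT/dt = (T_ss − T)/τ with T_ss = T_amb = 10.0000 °C, τ = M c_p/UA = 1491·3.632/10.63 = 509.437 s.
Solution: T(t) = T_ss + (T₀ − T_ss) e^(−t/τ).
T(133.1) = 10.0000 + (60.6500)·0.770074 = 56.7050 °C.

56.70 °C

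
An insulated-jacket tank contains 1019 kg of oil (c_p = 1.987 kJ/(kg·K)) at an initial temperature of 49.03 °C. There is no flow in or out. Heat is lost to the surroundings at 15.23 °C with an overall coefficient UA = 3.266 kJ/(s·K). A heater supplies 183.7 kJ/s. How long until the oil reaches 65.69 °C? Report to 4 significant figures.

M c_p dT/dt = −UA(T − T_amb) + Q̇.
τ = M c_p/UA = 619.949 s; T_ss = T_amb + Q̇/UA = 15.23 + 183.7/3.266 = 71.4762 °C.
T(t) = T_ss + (T₀ − T_ss)e^(−t/τ); set T = 65.69:
t = −τ ln[(T − T_ss)/(T₀ − T_ss)] = −619.949 · ln(0.257780) = 840.433 s.

840.4 s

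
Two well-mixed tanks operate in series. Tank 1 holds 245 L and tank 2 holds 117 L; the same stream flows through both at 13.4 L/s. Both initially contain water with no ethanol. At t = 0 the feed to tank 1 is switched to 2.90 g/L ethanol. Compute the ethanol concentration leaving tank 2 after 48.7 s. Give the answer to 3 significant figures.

2.52 g/L

Species balance on tank i: dCᵢ/dt = (Cᵢ₋₁ − Cᵢ)/τᵢ with τᵢ = Vᵢ/Q.
τ₁ = 245/13.4 = 18.284 s; τ₂ = 117/13.4 = 8.7313 s.
Solving the cascade with C₁(0)=C₂(0)=0 gives C₂(t) = C_in[1 − (τ₁ e^(−t/τ₁) − τ₂ e^(−t/τ₂))/(τ₁ − τ₂)].
At t = 48.7: e^(−t/τ₁) = 0.069697, e^(−t/τ₂) = 0.0037816.
C₂ = 2.90·[1 − (18.284·0.069697 − 8.7313·0.0037816)/(9.5522)] = 2.90·0.87005 = 2.5231 g/L.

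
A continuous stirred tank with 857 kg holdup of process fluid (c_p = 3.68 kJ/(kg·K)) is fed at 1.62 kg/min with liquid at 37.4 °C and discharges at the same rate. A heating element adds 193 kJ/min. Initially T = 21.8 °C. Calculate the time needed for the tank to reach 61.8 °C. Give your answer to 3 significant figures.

Energy balance: M c_p dT/dt = ṁ c_p (T_in − T) + 193.
τ = M/ṁ = 529.01 min; T_ss = T_in + Q̇/(ṁ c_p) = 69.774 °C.
T(t) = T_ss + (T₀ − T_ss) e^(−t/τ). Set T = 61.8:
e^(−t/τ) = (61.8 − 69.774)/(21.8 − 69.774) = 0.16621
t = −529.01 · ln(0.16621) = 949.31 min.

949 min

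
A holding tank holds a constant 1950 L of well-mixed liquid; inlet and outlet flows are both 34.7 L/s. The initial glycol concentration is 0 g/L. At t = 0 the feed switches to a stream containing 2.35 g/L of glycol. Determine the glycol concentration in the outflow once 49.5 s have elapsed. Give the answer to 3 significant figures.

Unsteady species balance (constant V, well mixed): V dC/dt = Q(C_in − C).
Rewrite as dC/dt + C/τ = C_in/τ, τ = V/Q = 56.196 s.
This is linear first-order; C(t) = C_in + (C₀ − C_in) e^(−t/τ).
C(49.5) = 2.35 + (0 − 2.35)·e^(−49.5/56.196) = 2.35 + (-2.3500)·0.41443 = 1.3761 g/L.

1.38 g/L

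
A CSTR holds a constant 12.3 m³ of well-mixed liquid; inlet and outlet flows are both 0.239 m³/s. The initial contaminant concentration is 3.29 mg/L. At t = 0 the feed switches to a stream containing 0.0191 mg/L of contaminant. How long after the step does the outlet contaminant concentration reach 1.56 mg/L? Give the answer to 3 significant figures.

Unsteady species balance (constant V, well mixed): V dC/dt = Q(C_in − C), so τ = V/Q = 51.464 s.
C(t) = C_in + (C₀ − C_in) e^(−t/τ). Set C = 1.56 and solve for t:
e^(−t/τ) = (C − C_in)/(C₀ − C_in) = (1.56 − 0.0191)/(3.29 − 0.0191) = 0.47109
t = −τ ln(…) = 51.464 × 0.75270 = 38.737 s.

38.7 s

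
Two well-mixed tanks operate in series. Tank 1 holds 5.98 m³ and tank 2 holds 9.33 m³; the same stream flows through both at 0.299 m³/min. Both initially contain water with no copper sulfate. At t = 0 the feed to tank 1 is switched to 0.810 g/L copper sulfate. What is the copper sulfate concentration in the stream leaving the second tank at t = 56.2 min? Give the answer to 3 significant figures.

Species balance on tank i: dCᵢ/dt = (Cᵢ₋₁ − Cᵢ)/τᵢ with τᵢ = Vᵢ/Q.
τ₁ = 5.98/0.299 = 20.000 min; τ₂ = 9.33/0.299 = 31.204 min.
Solving the cascade with C₁(0)=C₂(0)=0 gives C₂(t) = C_in[1 − (τ₁ e^(−t/τ₁) − τ₂ e^(−t/τ₂))/(τ₁ − τ₂)].
At t = 56.2: e^(−t/τ₁) = 0.060205, e^(−t/τ₂) = 0.16513.
C₂ = 0.810·[1 − (20.000·0.060205 − 31.204·0.16513)/(-11.204)] = 0.810·0.64758 = 0.52454 g/L.

0.525 g/L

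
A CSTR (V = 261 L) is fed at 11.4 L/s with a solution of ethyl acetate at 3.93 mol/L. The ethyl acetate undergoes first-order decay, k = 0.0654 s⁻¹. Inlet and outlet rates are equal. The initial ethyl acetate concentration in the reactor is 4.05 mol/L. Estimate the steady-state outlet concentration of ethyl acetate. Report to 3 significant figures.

Accumulation = in − out − consumed: V dC/dt = Q C_in − Q C − k V C.
At steady state: 0 = Q C_in − (Q + kV) C_ss, so C_ss = Q C_in/(Q + kV).
C_ss = 11.4·3.93/(11.4 + 0.0654·261) = 44.802/28.469 = 1.5737 mol/L.

1.57 mol/L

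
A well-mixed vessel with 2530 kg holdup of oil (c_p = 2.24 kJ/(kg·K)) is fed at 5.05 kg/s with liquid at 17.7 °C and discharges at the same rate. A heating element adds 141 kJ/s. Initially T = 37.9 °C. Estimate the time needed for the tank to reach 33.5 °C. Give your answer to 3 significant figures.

Heat balance on the well-mixed liquid: M c_p dT/dt = ṁ c_p (T_in − T) + 141.
τ = M/ṁ = 500.99 s; T_ss = T_in + Q̇/(ṁ c_p) = 30.165 °C.
T(t) = T_ss + (T₀ − T_ss) e^(−t/τ). Set T = 33.5:
e^(−t/τ) = (33.5 − 30.165)/(37.9 − 30.165) = 0.43118
t = −500.99 · ln(0.43118) = 421.44 s.

421 s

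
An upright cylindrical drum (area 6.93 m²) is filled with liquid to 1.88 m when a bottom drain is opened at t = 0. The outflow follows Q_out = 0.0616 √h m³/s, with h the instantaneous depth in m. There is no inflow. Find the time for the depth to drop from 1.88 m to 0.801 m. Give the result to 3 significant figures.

107 s

Mass balance (ρ constant): A dh/dt = −0.0616 √h.
Separate and integrate: 2(√h − √h₀) = −(0.0616/A) t.
t = 2A(√h₀ − √h)/0.0616 = 2·6.93·(√1.88 − √0.801)/0.0616
  = 13.860 × (1.3711 − 0.89499) / 0.0616 = 107.13 s.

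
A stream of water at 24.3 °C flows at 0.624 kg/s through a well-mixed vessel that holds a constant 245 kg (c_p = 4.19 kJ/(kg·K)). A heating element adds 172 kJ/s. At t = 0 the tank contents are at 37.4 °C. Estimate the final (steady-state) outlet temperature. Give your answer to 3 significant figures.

M c_p dT/dt = ṁ c_p (T_in − T) + Q̇.
At steady state dT/dt = 0 ⇒ T_ss = T_in + Q̇/(ṁ c_p) = 24.3 + 172/(0.624·4.19) = 90.085 °C.

90.1 °C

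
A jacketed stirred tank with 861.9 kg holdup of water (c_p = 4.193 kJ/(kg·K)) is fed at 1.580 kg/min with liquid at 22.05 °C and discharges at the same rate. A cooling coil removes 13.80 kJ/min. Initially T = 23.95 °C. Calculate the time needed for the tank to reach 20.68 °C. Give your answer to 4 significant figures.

938.4 min

Unsteady energy balance on the tank contents: M c_p dT/dt = ṁ c_p (T_in − T) − 13.80.
τ = M/ṁ = 545.506 min; T_ss = T_in − Q̇/(ṁ c_p) = 19.9670 °C.
T(t) = T_ss + (T₀ − T_ss) e^(−t/τ). Set T = 20.68:
e^(−t/τ) = (20.68 − 19.9670)/(23.95 − 19.9670) = 0.179019
t = −545.506 · ln(0.179019) = 938.416 min.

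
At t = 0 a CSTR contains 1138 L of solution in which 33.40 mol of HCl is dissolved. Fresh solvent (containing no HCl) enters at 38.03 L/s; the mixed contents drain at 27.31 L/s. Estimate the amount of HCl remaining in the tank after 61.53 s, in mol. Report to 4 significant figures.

10.42 mol

Let m(t) be the amount of HCl. Volume: V(t) = V₀ + (Q_in − Q_out) t = 1138 + 10.7200 t; V(61.53) = 1797.60 L.
No HCl enters, so dm/dt = −Q_out · (m/V).
dm/m = −Q_out dt/(V₀ + 10.7200 t); integrating gives ln(m/m₀) = −(Q_out/(Q_in−Q_out)) ln(V/V₀).
m = m₀ (V₀/V)^(Q_out/(Q_in−Q_out)) = 33.40 × (1138/1797.60)^(2.54757) = 10.4213 mol.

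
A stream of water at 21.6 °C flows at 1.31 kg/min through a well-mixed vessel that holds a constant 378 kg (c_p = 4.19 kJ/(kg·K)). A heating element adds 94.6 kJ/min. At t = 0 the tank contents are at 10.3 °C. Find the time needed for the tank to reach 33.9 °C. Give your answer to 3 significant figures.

506 min

Heat balance on the well-mixed liquid: M c_p dT/dt = ṁ c_p (T_in − T) + 94.6.
τ = M/ṁ = 288.55 min; T_ss = T_in + Q̇/(ṁ c_p) = 38.835 °C.
T(t) = T_ss + (T₀ − T_ss) e^(−t/τ). Set T = 33.9:
e^(−t/τ) = (33.9 − 38.835)/(10.3 − 38.835) = 0.17294
t = −288.55 · ln(0.17294) = 506.35 min.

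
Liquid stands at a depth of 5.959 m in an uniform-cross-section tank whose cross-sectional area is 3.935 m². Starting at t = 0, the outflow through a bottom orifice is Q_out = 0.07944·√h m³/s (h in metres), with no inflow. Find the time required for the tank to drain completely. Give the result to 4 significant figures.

A dh/dt = −Q_out = −0.07944 √h.
This is separable: 2 d(√h)/dt = −0.07944/A, so √h = √h₀ − (0.07944/(2A)) t.
Set h = 0: 2√h₀ = (0.07944/A) t_empty ⇒ t_empty = 2A√h₀/0.07944.
t_empty = 2·3.935·√5.959/0.07944 = 7.87000·2.44111/0.07944 = 241.837 s.

241.8 s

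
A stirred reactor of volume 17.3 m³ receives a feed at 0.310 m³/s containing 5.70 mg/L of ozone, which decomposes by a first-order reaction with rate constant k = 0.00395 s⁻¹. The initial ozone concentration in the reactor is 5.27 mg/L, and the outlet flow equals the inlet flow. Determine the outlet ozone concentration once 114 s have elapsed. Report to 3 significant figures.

4.72 mg/L

Species balance: V dC/dt = Q C_in − Q C − k V C.
This is linear with rate a = Q/V + k = 0.021869 s⁻¹.
C_ss = Q C_in/(Q + kV) = 4.6705 mg/L; C(t) = C_ss + (C₀ − C_ss) e^(−a t).
C(114) = 4.6705 + (0.59954)·e^(−0.021869·114) = 4.6705 + (0.59954)·0.082655 = 4.7200 mg/L.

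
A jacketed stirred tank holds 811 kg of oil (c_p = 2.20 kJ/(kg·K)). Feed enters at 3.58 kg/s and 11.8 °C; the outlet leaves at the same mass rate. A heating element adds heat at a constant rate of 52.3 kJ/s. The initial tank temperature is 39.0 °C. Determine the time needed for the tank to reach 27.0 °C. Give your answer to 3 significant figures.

First-law balance (no shaft work): M c_p dT/dt = ṁ c_p (T_in − T) + 52.3.
τ = M/ṁ = 226.54 s; T_ss = T_in + Q̇/(ṁ c_p) = 18.440 °C.
T(t) = T_ss + (T₀ − T_ss) e^(−t/τ). Set T = 27.0:
e^(−t/τ) = (27.0 − 18.440)/(39.0 − 18.440) = 0.41633
t = −226.54 · ln(0.41633) = 198.51 s.

199 s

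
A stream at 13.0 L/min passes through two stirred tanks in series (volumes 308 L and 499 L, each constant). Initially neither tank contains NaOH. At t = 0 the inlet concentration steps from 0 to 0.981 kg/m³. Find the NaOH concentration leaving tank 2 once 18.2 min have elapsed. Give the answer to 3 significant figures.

0.120 kg/m³

Time constants: τᵢ = Vᵢ/Q for each well-mixed tank.
τ₁ = 308/13.0 = 23.692 min; τ₂ = 499/13.0 = 38.385 min.
Solving the cascade with C₁(0)=C₂(0)=0 gives C₂(t) = C_in[1 − (τ₁ e^(−t/τ₁) − τ₂ e^(−t/τ₂))/(τ₁ − τ₂)].
At t = 18.2: e^(−t/τ₁) = 0.46386, e^(−t/τ₂) = 0.62241.
C₂ = 0.981·[1 − (23.692·0.46386 − 38.385·0.62241)/(-14.692)] = 0.981·0.12190 = 0.11958 kg/m³.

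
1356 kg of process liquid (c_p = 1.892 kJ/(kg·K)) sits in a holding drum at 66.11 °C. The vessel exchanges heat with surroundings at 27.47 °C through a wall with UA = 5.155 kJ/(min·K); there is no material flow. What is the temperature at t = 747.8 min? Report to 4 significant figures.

36.07 °C

Energy balance: M c_p dT/dt = −UA(T − T_amb).
dT/dt = (T_ss − T)/τ with T_ss = T_amb = 27.4700 °C, τ = M c_p/UA = 1356·1.892/5.155 = 497.682 min.
Solution: T(t) = T_ss + (T₀ − T_ss) e^(−t/τ).
T(747.8) = 27.4700 + (38.6400)·0.222559 = 36.0697 °C.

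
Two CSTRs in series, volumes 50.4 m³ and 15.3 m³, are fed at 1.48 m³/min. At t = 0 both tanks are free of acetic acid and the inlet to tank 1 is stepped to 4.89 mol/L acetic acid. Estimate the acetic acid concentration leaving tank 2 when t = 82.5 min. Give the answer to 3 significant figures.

Species balance on tank i: dCᵢ/dt = (Cᵢ₋₁ − Cᵢ)/τᵢ with τᵢ = Vᵢ/Q.
τ₁ = 50.4/1.48 = 34.054 min; τ₂ = 15.3/1.48 = 10.338 min.
Solving the cascade with C₁(0)=C₂(0)=0 gives C₂(t) = C_in[1 − (τ₁ e^(−t/τ₁) − τ₂ e^(−t/τ₂))/(τ₁ − τ₂)].
At t = 82.5: e^(−t/τ₁) = 0.088689, e^(−t/τ₂) = 0.00034211.
C₂ = 4.89·[1 − (34.054·0.088689 − 10.338·0.00034211)/(23.716)] = 4.89·0.87280 = 4.2680 mol/L.

4.27 mol/L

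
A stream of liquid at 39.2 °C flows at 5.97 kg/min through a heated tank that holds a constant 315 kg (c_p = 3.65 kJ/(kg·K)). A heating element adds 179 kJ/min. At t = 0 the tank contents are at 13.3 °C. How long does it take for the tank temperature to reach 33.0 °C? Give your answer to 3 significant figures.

M c_p dT/dt = ṁ c_p (T_in − T) + Q̇.
τ = M/ṁ = 52.764 min; T_ss = T_in + Q̇/(ṁ c_p) = 47.415 °C.
T(t) = T_ss + (T₀ − T_ss) e^(−t/τ). Set T = 33.0:
e^(−t/τ) = (33.0 − 47.415)/(13.3 − 47.415) = 0.42253
t = −52.764 · ln(0.42253) = 45.455 min.

45.5 min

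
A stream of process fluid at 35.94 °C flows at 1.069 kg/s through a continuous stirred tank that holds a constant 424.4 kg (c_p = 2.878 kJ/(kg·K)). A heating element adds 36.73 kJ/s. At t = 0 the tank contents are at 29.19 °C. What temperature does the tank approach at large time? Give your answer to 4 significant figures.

M c_p dT/dt = ṁ c_p (T_in − T) + Q̇.
At steady state dT/dt = 0 ⇒ T_ss = T_in + Q̇/(ṁ c_p) = 35.94 + 36.73/(1.069·2.878) = 47.8786 °C.

47.88 °C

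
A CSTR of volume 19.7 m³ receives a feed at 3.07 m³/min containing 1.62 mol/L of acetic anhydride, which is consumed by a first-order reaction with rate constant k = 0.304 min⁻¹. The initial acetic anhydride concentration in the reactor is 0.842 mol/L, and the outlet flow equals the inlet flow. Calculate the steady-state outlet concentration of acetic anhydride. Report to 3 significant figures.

Species balance: V dC/dt = Q C_in − Q C − k V C.
At steady state: 0 = Q C_in − (Q + kV) C_ss, so C_ss = Q C_in/(Q + kV).
C_ss = 3.07·1.62/(3.07 + 0.304·19.7) = 4.9734/9.0588 = 0.54901 mol/L.

0.549 mol/L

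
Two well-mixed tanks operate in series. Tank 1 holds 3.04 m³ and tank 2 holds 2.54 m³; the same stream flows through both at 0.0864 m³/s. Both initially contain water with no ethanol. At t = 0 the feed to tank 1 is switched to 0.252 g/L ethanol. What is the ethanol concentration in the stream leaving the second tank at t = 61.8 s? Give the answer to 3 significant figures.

Species balance on tank i: dCᵢ/dt = (Cᵢ₋₁ − Cᵢ)/τᵢ with τᵢ = Vᵢ/Q.
τ₁ = 3.04/0.0864 = 35.185 s; τ₂ = 2.54/0.0864 = 29.398 s.
Tank 1: C₁ = C_in(1 − e^(−t/τ₁)). Tank 2 (τ₁ ≠ τ₂): C₂ = C_in[1 − (τ₁ e^(−t/τ₁) − τ₂ e^(−t/τ₂))/(τ₁ − τ₂)].
At t = 61.8: e^(−t/τ₁) = 0.17266, e^(−t/τ₂) = 0.12219.
C₂ = 0.252·[1 − (35.185·0.17266 − 29.398·0.12219)/(5.7870)] = 0.252·0.57095 = 0.14388 g/L.

0.144 g/L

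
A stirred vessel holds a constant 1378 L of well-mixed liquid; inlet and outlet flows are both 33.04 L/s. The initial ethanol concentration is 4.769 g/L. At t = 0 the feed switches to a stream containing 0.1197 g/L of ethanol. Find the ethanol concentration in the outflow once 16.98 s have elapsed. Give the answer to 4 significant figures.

Mass balance on the solute (V constant): V dC/dt = Q(C_in − C).
Time constant τ = V/Q = 1378/33.04 = 41.7070 s.
C approaches C_in exponentially: C(t) = C_in + (C₀ − C_in) e^(−t/τ).
C(16.98) = 0.1197 + (4.769 − 0.1197)·e^(−16.98/41.7070) = 0.1197 + (4.64930)·0.665561 = 3.21409 g/L.

3.214 g/L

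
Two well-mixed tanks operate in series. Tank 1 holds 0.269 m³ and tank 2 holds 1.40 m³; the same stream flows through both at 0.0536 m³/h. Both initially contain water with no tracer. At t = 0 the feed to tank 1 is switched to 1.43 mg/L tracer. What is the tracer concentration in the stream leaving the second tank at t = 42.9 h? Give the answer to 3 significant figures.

1.09 mg/L

Each tank obeys Vᵢ dCᵢ/dt = Q(Cᵢ₋₁ − Cᵢ), so τᵢ = Vᵢ/Q.
τ₁ = 0.269/0.0536 = 5.0187 h; τ₂ = 1.40/0.0536 = 26.119 h.
Tank 1: C₁ = C_in(1 − e^(−t/τ₁)). Tank 2 (τ₁ ≠ τ₂): C₂ = C_in[1 − (τ₁ e^(−t/τ₁) − τ₂ e^(−t/τ₂))/(τ₁ − τ₂)].
At t = 42.9: e^(−t/τ₁) = 0.00019391, e^(−t/τ₂) = 0.19350.
C₂ = 1.43·[1 − (5.0187·0.00019391 − 26.119·0.19350)/(-21.101)] = 1.43·0.76052 = 1.0875 mg/L.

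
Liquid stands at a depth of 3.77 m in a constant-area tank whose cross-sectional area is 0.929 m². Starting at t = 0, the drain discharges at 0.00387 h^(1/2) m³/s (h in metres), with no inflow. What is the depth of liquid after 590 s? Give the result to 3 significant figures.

With no inflow, A dh/dt = −0.00387 √h.
∫ h^(−1/2) dh = −(0.00387/A) ∫ dt, giving 2√h = 2√h₀ − (0.00387/A) t.
√h = √3.77 − 0.00387·590/(2·0.929) = 1.9416 − 1.2289 = 0.71275.
h = 0.71275² = 0.50801 m.

0.508 m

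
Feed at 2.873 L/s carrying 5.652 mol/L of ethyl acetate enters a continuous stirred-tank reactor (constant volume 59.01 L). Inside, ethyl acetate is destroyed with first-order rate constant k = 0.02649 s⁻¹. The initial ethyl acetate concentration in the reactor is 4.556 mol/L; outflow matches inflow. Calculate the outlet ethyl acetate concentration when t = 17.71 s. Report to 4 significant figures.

Accumulation = in − out − consumed: V dC/dt = Q C_in − Q C − k V C.
This is linear with rate a = Q/V + k = 0.0751767 s⁻¹.
C_ss = Q C_in/(Q + kV) = 3.66040 mol/L; C(t) = C_ss + (C₀ − C_ss) e^(−a t).
C(17.71) = 3.66040 + (0.895595)·e^(−0.0751767·17.71) = 3.66040 + (0.895595)·0.264113 = 3.89694 mol/L.

3.897 mol/L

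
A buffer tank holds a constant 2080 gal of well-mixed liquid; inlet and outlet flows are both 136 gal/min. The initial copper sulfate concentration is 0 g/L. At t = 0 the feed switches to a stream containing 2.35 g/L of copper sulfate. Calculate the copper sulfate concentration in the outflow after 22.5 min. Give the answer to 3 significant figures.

Accumulation = in − out for the solute gives V dC/dt = Q(C_in − C).
Time constant τ = V/Q = 2080/136 = 15.294 min.
Integrating: C(t) = C_in + (C₀ − C_in) e^(−t/τ).
C(22.5) = 2.35 + (0 − 2.35)·e^(−22.5/15.294) = 2.35 + (-2.3500)·0.22966 = 1.8103 g/L.

1.81 g/L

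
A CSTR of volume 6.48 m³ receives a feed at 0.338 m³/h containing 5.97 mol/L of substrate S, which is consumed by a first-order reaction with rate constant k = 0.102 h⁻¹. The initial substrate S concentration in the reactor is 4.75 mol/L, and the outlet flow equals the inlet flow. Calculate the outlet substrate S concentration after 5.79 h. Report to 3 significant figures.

3.14 mol/L

Species balance: V dC/dt = Q C_in − Q C − k V C.
dC/dt = (Q/V) C_in − (Q/V + k) C; effective rate a = Q/V + k = 0.052160 + 0.102 = 0.15416 h⁻¹.
C_ss = Q C_in/(Q + kV) = 2.0200 mol/L; C(t) = C_ss + (C₀ − C_ss) e^(−a t).
C(5.79) = 2.0200 + (2.7300)·e^(−0.15416·5.79) = 2.0200 + (2.7300)·0.40959 = 3.1382 mol/L.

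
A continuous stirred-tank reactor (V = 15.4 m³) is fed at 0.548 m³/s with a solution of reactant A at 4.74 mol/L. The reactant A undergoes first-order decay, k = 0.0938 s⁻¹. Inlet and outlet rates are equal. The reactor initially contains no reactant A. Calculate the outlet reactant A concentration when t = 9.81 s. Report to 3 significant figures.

0.937 mol/L

Accumulation = in − out − consumed: V dC/dt = Q C_in − Q C − k V C.
This is linear with rate a = Q/V + k = 0.12938 s⁻¹.
C_ss = Q C_in/(Q + kV) = 1.3036 mol/L; C(t) = C_ss + (C₀ − C_ss) e^(−a t).
C(9.81) = 1.3036 + (-1.3036)·e^(−0.12938·9.81) = 1.3036 + (-1.3036)·0.28104 = 0.93726 mol/L.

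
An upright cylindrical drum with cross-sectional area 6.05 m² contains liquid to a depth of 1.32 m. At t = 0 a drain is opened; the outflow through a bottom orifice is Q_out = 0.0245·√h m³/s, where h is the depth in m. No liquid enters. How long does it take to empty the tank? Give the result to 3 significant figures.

567 s

Accumulation of liquid (constant cross-section A): A dh/dt = −0.0245 √h.
This is separable: 2 d(√h)/dt = −0.0245/A, so √h = √h₀ − (0.0245/(2A)) t.
Set h = 0: 2√h₀ = (0.0245/A) t_empty ⇒ t_empty = 2A√h₀/0.0245.
t_empty = 2·6.05·√1.32/0.0245 = 12.100·1.1489/0.0245 = 567.42 s.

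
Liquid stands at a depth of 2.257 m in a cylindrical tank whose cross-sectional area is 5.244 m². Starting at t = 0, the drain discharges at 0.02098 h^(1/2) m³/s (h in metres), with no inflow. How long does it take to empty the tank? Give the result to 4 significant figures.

Mass balance (ρ constant): A dh/dt = −0.02098 √h.
Separate and integrate: 2(√h − √h₀) = −(0.02098/A) t.
Set h = 0: 2√h₀ = (0.02098/A) t_empty ⇒ t_empty = 2A√h₀/0.02098.
t_empty = 2·5.244·√2.257/0.02098 = 10.4880·1.50233/0.02098 = 751.023 s.

751.0 s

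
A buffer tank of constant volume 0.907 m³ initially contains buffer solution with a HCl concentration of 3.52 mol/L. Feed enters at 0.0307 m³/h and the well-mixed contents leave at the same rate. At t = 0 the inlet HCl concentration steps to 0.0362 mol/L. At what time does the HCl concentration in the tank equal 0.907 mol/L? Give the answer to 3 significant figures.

Species balance: V dC/dt = Q(C_in − C) ⇒ τ = V/Q = 29.544 h.
C(t) = C_in + (C₀ − C_in) e^(−t/τ). Set C = 0.907 and solve for t:
e^(−t/τ) = (C − C_in)/(C₀ − C_in) = (0.907 − 0.0362)/(3.52 − 0.0362) = 0.24996
t = −τ ln(…) = 29.544 × 1.3865 = 40.962 h.

41.0 h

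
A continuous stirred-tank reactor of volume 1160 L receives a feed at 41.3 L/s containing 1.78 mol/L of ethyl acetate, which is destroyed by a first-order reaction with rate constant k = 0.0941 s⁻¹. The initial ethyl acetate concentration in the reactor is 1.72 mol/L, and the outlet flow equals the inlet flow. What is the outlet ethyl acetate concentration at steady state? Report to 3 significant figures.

0.489 mol/L

Species balance: V dC/dt = Q C_in − Q C − k V C.
At steady state: 0 = Q C_in − (Q + kV) C_ss, so C_ss = Q C_in/(Q + kV).
C_ss = 41.3·1.78/(41.3 + 0.0941·1160) = 73.514/150.46 = 0.48861 mol/L.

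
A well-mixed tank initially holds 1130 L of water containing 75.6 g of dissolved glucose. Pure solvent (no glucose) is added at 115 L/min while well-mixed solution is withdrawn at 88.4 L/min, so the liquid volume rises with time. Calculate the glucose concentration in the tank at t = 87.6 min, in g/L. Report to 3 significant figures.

0.000530 g/L

Total volume: dV/dt = Q_in − Q_out = 26.600 L/min, so V(t) = 1130 + 26.600 t and V(87.6) = 3460.2 L.
No glucose enters, so dm/dt = −Q_out · (m/V).
Separate: dm/m = −Q_out dt/V(t) ⇒ ln(m/m₀) = −(Q_out/(Q_in−Q_out)) ln(V/V₀).
m = m₀ (V₀/V)^(Q_out/(Q_in−Q_out)) = 75.6 × (1130/3460.2)^(3.3233) = 1.8337 g.
C = m/V = 1.8337/3460.2 = 0.00052995 g/L.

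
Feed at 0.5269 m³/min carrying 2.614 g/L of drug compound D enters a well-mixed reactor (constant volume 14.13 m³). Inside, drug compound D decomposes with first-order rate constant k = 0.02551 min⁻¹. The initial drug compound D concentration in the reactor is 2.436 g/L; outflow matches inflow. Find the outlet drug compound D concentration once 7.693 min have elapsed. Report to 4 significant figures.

Species balance: V dC/dt = Q C_in − Q C − k V C.
dC/dt = (Q/V) C_in − (Q/V + k) C; effective rate a = Q/V + k = 0.0372895 + 0.02551 = 0.0627995 min⁻¹.
C_ss = Q C_in/(Q + kV) = 1.55216 g/L; C(t) = C_ss + (C₀ − C_ss) e^(−a t).
C(7.693) = 1.55216 + (0.883843)·e^(−0.0627995·7.693) = 1.55216 + (0.883843)·0.616858 = 2.09736 g/L.

2.097 g/L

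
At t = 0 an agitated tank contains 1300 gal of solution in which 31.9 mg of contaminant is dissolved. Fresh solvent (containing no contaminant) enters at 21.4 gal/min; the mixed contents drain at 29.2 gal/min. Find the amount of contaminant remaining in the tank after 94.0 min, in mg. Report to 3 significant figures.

Total volume: dV/dt = Q_in − Q_out = -7.8000 gal/min, so V(t) = 1300 − 7.8000 t and V(94.0) = 566.80 gal.
Species balance (pure solvent in): dm/dt = −Q_out · m/V(t).
dm/m = −Q_out dt/(V₀ − 7.8000 t); integrating gives ln(m/m₀) = −(Q_out/(Q_in−Q_out)) ln(V/V₀).
m = m₀ (V₀/V)^(Q_out/(Q_in−Q_out)) = 31.9 × (1300/566.80)^(-3.7436) = 1.4262 mg.

1.43 mg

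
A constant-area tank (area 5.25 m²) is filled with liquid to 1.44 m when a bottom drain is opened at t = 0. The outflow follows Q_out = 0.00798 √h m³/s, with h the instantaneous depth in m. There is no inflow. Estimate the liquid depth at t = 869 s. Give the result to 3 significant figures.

Mass balance (ρ constant): A dh/dt = −0.00798 √h.
This is separable: 2 d(√h)/dt = −0.00798/A, so √h = √h₀ − (0.00798/(2A)) t.
√h = √1.44 − 0.00798·869/(2·5.25) = 1.2000 − 0.66044 = 0.53956.
h = 0.53956² = 0.29112 m.

0.291 m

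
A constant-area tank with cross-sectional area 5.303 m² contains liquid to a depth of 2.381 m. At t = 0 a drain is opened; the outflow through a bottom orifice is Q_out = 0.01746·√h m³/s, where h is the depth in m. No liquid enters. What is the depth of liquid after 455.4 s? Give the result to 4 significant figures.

Unsteady balance on liquid volume: A dh/dt = −0.01746 √h.
∫ h^(−1/2) dh = −(0.01746/A) ∫ dt, giving 2√h = 2√h₀ − (0.01746/A) t.
√h = √2.381 − 0.01746·455.4/(2·5.303) = 1.54305 − 0.749697 = 0.793352.
h = 0.793352² = 0.629408 m.

0.6294 m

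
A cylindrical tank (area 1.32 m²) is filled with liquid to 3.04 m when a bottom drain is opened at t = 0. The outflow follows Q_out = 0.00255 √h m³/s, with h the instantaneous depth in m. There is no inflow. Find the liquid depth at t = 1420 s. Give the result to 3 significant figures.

A dh/dt = −Q_out = −0.00255 √h.
This is separable: 2 d(√h)/dt = −0.00255/A, so √h = √h₀ − (0.00255/(2A)) t.
√h = √3.04 − 0.00255·1420/(2·1.32) = 1.7436 − 1.3716 = 0.37197.
h = 0.37197² = 0.13836 m.

0.138 m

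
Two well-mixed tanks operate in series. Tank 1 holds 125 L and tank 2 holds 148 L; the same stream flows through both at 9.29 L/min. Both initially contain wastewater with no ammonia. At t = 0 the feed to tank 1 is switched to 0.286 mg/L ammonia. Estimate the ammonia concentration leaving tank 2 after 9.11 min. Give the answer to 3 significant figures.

0.0369 mg/L

Time constants: τᵢ = Vᵢ/Q for each well-mixed tank.
τ₁ = 125/9.29 = 13.455 min; τ₂ = 148/9.29 = 15.931 min.
Tank 1: C₁ = C_in(1 − e^(−t/τ₁)). Tank 2 (τ₁ ≠ τ₂): C₂ = C_in[1 − (τ₁ e^(−t/τ₁) − τ₂ e^(−t/τ₂))/(τ₁ − τ₂)].
At t = 9.11: e^(−t/τ₁) = 0.50811, e^(−t/τ₂) = 0.56449.
C₂ = 0.286·[1 − (13.455·0.50811 − 15.931·0.56449)/(-2.4758)] = 0.286·0.12912 = 0.036928 mg/L.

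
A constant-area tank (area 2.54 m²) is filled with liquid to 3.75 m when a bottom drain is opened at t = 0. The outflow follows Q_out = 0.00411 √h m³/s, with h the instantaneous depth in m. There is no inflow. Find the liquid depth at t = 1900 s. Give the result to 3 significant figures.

0.159 m

With no inflow, A dh/dt = −0.00411 √h.
Separate and integrate: 2(√h − √h₀) = −(0.00411/A) t.
√h = √3.75 − 0.00411·1900/(2·2.54) = 1.9365 − 1.5372 = 0.39929.
h = 0.39929² = 0.15943 m.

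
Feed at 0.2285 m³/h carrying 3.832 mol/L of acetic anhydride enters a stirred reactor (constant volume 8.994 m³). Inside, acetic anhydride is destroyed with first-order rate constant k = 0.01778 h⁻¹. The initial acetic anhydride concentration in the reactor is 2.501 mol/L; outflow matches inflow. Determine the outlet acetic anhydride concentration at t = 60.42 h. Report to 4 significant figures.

Accumulation = in − out − consumed: V dC/dt = Q C_in − Q C − k V C.
dC/dt = (Q/V) C_in − (Q/V + k) C; effective rate a = Q/V + k = 0.0254058 + 0.01778 = 0.0431858 h⁻¹.
C_ss = Q C_in/(Q + kV) = 2.25433 mol/L; C(t) = C_ss + (C₀ − C_ss) e^(−a t).
C(60.42) = 2.25433 + (0.246669)·e^(−0.0431858·60.42) = 2.25433 + (0.246669)·0.0735869 = 2.27248 mol/L.

2.272 mol/L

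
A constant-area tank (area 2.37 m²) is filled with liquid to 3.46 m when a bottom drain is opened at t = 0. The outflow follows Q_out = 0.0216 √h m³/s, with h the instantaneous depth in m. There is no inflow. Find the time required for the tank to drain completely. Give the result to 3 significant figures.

Volume balance on the tank: A dh/dt = −0.0216 √h.
This is separable: 2 d(√h)/dt = −0.0216/A, so √h = √h₀ − (0.0216/(2A)) t.
Tank is empty when √h = 0: t_empty = 2A√h₀/0.0216.
t_empty = 2·2.37·√3.46/0.0216 = 4.7400·1.8601/0.0216 = 408.19 s.

408 s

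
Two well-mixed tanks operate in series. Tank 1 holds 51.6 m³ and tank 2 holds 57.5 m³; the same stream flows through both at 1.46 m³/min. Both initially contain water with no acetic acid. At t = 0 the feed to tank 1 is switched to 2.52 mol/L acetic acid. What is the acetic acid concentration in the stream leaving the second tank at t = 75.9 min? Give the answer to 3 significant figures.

Species balance on tank i: dCᵢ/dt = (Cᵢ₋₁ − Cᵢ)/τᵢ with τᵢ = Vᵢ/Q.
τ₁ = 51.6/1.46 = 35.342 min; τ₂ = 57.5/1.46 = 39.384 min.
Solving the cascade with C₁(0)=C₂(0)=0 gives C₂(t) = C_in[1 − (τ₁ e^(−t/τ₁) − τ₂ e^(−t/τ₂))/(τ₁ − τ₂)].
At t = 75.9: e^(−t/τ₁) = 0.11677, e^(−t/τ₂) = 0.14556.
C₂ = 2.52·[1 − (35.342·0.11677 − 39.384·0.14556)/(-4.0411)] = 2.52·0.60269 = 1.5188 mol/L.

1.52 mol/L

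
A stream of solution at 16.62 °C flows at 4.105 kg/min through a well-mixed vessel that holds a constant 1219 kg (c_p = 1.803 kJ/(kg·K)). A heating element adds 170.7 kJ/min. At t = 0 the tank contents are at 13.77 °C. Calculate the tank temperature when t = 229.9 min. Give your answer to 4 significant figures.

27.74 °C

Unsteady energy balance on the tank contents: M c_p dT/dt = ṁ c_p (T_in − T) + 170.7.
Rearrange: dT/dt = (T_ss − T)/τ with τ = M/ṁ = 296.955 min and T_ss = T_in + Q̇/(ṁ c_p) = 39.6835 °C.
This is linear first-order; T(t) = T_ss + (T₀ − T_ss) e^(−t/τ).
T(229.9) = 39.6835 + (-25.9135)·e^(−229.9/296.955) = 39.6835 + (-25.9135)·0.461076 = 27.7354 °C.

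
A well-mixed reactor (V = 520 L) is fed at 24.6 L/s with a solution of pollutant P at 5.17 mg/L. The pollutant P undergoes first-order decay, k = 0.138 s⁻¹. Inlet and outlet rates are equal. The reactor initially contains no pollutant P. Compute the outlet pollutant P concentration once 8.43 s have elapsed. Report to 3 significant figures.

1.04 mg/L

Accumulation = in − out − consumed: V dC/dt = Q C_in − Q C − k V C.
dC/dt = (Q/V) C_in − (Q/V + k) C; effective rate a = Q/V + k = 0.047308 + 0.138 = 0.18531 s⁻¹.
C_ss = Q C_in/(Q + kV) = 1.3199 mg/L; C(t) = C_ss + (C₀ − C_ss) e^(−a t).
C(8.43) = 1.3199 + (-1.3199)·e^(−0.18531·8.43) = 1.3199 + (-1.3199)·0.20969 = 1.0431 mg/L.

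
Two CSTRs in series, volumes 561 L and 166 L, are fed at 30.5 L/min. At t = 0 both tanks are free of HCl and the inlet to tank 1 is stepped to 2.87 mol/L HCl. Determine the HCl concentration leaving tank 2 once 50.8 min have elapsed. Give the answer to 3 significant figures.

Each tank obeys Vᵢ dCᵢ/dt = Q(Cᵢ₋₁ − Cᵢ), so τᵢ = Vᵢ/Q.
τ₁ = 561/30.5 = 18.393 min; τ₂ = 166/30.5 = 5.4426 min.
Solving the cascade with C₁(0)=C₂(0)=0 gives C₂(t) = C_in[1 − (τ₁ e^(−t/τ₁) − τ₂ e^(−t/τ₂))/(τ₁ − τ₂)].
At t = 50.8: e^(−t/τ₁) = 0.063175, e^(−t/τ₂) = 8.8391e-05.
C₂ = 2.87·[1 − (18.393·0.063175 − 5.4426·8.8391e-05)/(12.951)] = 2.87·0.91031 = 2.6126 mol/L.

2.61 mol/L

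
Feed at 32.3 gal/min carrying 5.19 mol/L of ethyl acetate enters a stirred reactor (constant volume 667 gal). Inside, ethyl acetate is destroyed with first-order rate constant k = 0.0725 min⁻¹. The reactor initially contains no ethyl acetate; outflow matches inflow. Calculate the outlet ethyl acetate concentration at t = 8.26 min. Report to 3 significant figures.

Accumulation = in − out − consumed: V dC/dt = Q C_in − Q C − k V C.
dC/dt = (Q/V) C_in − (Q/V + k) C; effective rate a = Q/V + k = 0.048426 + 0.0725 = 0.12093 min⁻¹.
C_ss = Q C_in/(Q + kV) = 2.0784 mol/L; C(t) = C_ss + (C₀ − C_ss) e^(−a t).
C(8.26) = 2.0784 + (-2.0784)·e^(−0.12093·8.26) = 2.0784 + (-2.0784)·0.36830 = 1.3129 mol/L.

1.31 mol/L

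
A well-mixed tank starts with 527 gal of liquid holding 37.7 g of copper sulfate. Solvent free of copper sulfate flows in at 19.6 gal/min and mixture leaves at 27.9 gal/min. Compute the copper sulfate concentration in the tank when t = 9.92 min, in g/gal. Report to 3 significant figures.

Total volume: dV/dt = Q_in − Q_out = -8.3000 gal/min, so V(t) = 527 − 8.3000 t and V(9.92) = 444.66 gal.
Solute balance: dm/dt = 0 − Q_out C = −Q_out m/V(t).
Separate: dm/m = −Q_out dt/V(t) ⇒ ln(m/m₀) = −(Q_out/(Q_in−Q_out)) ln(V/V₀).
m = m₀ (V₀/V)^(Q_out/(Q_in−Q_out)) = 37.7 × (527/444.66)^(-3.3614) = 21.298 g.
C = m/V = 21.298/444.66 = 0.047897 g/gal.

0.0479 g/gal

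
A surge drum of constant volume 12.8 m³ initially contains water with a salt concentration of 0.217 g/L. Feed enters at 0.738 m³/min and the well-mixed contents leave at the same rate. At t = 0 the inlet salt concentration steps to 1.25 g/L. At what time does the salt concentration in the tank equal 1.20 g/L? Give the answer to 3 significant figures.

52.5 min

Accumulation = in − out for the solute gives V dC/dt = Q(C_in − C), so τ = V/Q = 17.344 min.
C(t) = C_in + (C₀ − C_in) e^(−t/τ). Set C = 1.20 and solve for t:
e^(−t/τ) = (C − C_in)/(C₀ − C_in) = (1.20 − 1.25)/(0.217 − 1.25) = 0.048403
t = −τ ln(…) = 17.344 × 3.0282 = 52.522 min.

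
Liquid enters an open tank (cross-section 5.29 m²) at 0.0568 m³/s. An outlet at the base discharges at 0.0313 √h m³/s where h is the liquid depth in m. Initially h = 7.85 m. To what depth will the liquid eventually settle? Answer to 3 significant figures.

3.29 m

Level balance: A dh/dt = 0.0568 − 0.0313 √h. Setting dh/dt = 0:
Q_in = 0.0313 √h_ss ⇒ √h_ss = 0.0568/0.0313 = 1.8147.
h_ss = 1.8147² = 3.2931 m. (Since h₀ = 7.85 m > h_ss, the level will fall toward this value.)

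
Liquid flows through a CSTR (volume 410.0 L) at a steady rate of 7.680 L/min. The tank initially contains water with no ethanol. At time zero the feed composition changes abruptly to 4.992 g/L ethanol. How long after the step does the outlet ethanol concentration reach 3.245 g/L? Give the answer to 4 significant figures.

Species balance: V dC/dt = Q(C_in − C) ⇒ τ = V/Q = 53.3854 min.
C(t) = C_in + (C₀ − C_in) e^(−t/τ). Set C = 3.245 and solve for t:
e^(−t/τ) = (C − C_in)/(C₀ − C_in) = (3.245 − 4.992)/(0 − 4.992) = 0.349960
t = −τ ln(…) = 53.3854 × 1.04994 = 56.0513 min.

56.05 min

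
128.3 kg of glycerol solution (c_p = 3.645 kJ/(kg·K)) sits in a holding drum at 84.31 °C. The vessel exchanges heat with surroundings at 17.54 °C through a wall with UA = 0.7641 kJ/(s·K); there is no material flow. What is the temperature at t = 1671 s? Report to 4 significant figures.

M c_p dT/dt = −UA(T − T_amb).
dT/dt = (T_ss − T)/τ with T_ss = T_amb = 17.5400 °C, τ = M c_p/UA = 128.3·3.645/0.7641 = 612.032 s.
T approaches T_ss exponentially: T(t) = T_ss + (T₀ − T_ss) e^(−t/τ).
T(1671) = 17.5400 + (66.7700)·0.0652030 = 21.8936 °C.

21.89 °C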